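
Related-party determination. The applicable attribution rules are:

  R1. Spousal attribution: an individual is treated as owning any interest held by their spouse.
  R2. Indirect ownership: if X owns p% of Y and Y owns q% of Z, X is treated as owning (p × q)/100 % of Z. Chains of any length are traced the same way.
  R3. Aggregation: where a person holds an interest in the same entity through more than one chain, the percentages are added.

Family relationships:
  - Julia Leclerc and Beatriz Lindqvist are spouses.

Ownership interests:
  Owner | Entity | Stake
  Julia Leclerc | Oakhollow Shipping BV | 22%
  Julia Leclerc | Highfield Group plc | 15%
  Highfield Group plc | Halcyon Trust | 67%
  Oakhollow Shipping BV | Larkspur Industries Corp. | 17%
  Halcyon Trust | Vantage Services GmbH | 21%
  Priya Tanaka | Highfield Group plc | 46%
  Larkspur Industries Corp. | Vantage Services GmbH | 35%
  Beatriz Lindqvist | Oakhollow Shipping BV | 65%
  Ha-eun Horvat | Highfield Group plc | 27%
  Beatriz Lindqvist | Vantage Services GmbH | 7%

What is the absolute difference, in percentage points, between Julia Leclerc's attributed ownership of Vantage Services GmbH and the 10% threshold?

4.287

By spousal attribution (R1), Julia Leclerc is treated as also owning Beatriz Lindqvist's interest in Oakhollow Shipping BV, giving 22% + 65% = 87%.
By spousal attribution (R1), Julia Leclerc is treated as owning Beatriz Lindqvist's 7% interest in Vantage Services GmbH.
Chain via Oakhollow Shipping BV → Larkspur Industries Corp. (R2): 87% × 17% × 35% = 5.1765% of Vantage Services GmbH.
Chain via Highfield Group plc → Halcyon Trust (R2): 15% × 67% × 21% = 2.1105% of Vantage Services GmbH.
Direct interest in Vantage Services GmbH: 7%.
Aggregating (R3): 5.1765% + 2.1105% + 7% = 14.287%.
14.287% exceeds the 10% threshold by 4.287 percentage points.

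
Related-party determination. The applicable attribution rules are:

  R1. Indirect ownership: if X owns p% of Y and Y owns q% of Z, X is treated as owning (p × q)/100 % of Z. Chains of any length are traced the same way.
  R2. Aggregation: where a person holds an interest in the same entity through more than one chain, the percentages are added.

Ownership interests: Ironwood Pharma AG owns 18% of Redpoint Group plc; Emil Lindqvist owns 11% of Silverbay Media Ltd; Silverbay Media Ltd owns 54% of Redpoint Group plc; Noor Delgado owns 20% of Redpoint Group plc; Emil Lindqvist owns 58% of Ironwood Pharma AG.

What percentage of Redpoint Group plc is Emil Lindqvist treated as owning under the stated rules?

16.38%

Chain via Ironwood Pharma AG (R1): 58% × 18% = 10.44% of Redpoint Group plc.
Chain via Silverbay Media Ltd (R1): 11% × 54% = 5.94% of Redpoint Group plc.
Aggregating (R2): 10.44% + 5.94% = 16.38%.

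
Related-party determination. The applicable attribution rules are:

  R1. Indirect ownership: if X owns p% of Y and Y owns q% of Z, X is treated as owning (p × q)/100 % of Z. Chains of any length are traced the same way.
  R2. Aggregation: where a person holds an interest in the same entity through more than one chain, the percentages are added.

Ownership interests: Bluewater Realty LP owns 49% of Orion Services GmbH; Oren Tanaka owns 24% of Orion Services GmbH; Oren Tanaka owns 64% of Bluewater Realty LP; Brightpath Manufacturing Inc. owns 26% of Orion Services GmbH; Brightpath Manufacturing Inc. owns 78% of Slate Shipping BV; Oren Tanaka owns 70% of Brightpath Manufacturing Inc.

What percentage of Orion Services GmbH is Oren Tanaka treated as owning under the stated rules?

73.56%

Chain via Brightpath Manufacturing Inc. (R1): 70% × 26% = 18.2% of Orion Services GmbH.
Chain via Bluewater Realty LP (R1): 64% × 49% = 31.36% of Orion Services GmbH.
Direct interest in Orion Services GmbH: 24%.
Aggregating (R2): 18.2% + 31.36% + 24% = 73.56%.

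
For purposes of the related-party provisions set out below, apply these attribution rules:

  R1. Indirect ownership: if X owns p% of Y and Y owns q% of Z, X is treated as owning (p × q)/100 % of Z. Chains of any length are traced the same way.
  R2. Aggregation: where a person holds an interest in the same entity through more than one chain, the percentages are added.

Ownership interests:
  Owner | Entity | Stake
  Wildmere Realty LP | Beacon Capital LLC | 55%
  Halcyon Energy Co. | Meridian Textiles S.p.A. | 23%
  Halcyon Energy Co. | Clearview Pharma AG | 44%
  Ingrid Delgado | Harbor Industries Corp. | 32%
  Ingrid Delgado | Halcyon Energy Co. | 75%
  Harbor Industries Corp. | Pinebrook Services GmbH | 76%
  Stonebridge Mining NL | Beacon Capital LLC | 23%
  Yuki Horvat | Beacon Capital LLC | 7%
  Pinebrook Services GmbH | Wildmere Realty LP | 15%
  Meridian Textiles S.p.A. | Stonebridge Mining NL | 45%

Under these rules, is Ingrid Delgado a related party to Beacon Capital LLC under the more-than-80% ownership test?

Chain via Halcyon Energy Co. → Meridian Textiles S.p.A. → Stonebridge Mining NL (R1): 75% × 23% × 45% × 23% = 1.785375% of Beacon Capital LLC.
Chain via Harbor Industries Corp. → Pinebrook Services GmbH → Wildmere Realty LP (R1): 32% × 76% × 15% × 55% = 2.0064% of Beacon Capital LLC.
Aggregating (R2): 1.785375% + 2.0064% = 3.791775%.
3.791775% does not exceed the 80% threshold, so Ingrid is not a related party to Beacon Capital LLC.

No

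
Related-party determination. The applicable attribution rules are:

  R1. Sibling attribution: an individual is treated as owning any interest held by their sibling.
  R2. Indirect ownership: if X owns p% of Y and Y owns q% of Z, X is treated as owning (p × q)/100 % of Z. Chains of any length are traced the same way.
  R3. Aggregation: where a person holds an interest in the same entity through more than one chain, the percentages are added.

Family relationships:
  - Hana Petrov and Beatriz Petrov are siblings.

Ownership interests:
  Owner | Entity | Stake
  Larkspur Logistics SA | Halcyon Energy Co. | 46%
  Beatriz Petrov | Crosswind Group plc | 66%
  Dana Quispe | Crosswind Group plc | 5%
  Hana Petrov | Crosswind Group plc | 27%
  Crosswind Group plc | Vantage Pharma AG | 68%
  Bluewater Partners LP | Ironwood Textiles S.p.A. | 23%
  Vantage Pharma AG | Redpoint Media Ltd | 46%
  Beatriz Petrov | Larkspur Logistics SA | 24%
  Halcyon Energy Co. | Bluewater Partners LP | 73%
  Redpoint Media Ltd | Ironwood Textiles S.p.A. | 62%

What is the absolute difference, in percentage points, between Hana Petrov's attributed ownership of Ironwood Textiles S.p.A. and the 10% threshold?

9.889664

By sibling attribution (R1), Hana Petrov is treated as also owning Beatriz Petrov's interest in Crosswind Group plc, giving 27% + 66% = 93%.
By sibling attribution (R1), Hana Petrov is treated as owning Beatriz Petrov's 24% interest in Larkspur Logistics SA.
Chain via Crosswind Group plc → Vantage Pharma AG → Redpoint Media Ltd (R2): 93% × 68% × 46% × 62% = 18.036048% of Ironwood Textiles S.p.A.
Chain via Larkspur Logistics SA → Halcyon Energy Co. → Bluewater Partners LP (R2): 24% × 46% × 73% × 23% = 1.853616% of Ironwood Textiles S.p.A.
Aggregating (R3): 18.036048% + 1.853616% = 19.889664%.
19.889664% exceeds the 10% threshold by 9.889664 percentage points.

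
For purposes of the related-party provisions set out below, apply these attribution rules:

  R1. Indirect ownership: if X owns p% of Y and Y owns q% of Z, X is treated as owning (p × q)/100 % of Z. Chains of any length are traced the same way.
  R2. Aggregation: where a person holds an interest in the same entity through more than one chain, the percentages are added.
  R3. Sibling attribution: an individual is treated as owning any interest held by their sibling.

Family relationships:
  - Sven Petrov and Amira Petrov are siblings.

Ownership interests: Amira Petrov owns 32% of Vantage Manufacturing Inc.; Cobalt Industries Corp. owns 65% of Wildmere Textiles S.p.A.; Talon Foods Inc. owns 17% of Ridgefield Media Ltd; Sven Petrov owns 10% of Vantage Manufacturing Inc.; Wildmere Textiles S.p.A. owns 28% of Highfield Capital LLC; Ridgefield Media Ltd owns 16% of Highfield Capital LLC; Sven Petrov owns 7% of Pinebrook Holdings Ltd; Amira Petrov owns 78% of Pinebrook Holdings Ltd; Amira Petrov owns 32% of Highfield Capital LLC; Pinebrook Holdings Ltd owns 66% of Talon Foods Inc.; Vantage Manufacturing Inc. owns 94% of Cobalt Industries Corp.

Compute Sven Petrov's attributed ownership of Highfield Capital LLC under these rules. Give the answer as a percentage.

40.71128%

By sibling attribution (R3), Sven Petrov is treated as also owning Amira Petrov's interest in Vantage Manufacturing Inc, giving 10% + 32% = 42%.
By sibling attribution (R3), Sven Petrov is treated as also owning Amira Petrov's interest in Pinebrook Holdings Ltd, giving 7% + 78% = 85%.
By sibling attribution (R3), Sven Petrov is treated as owning Amira Petrov's 32% interest in Highfield Capital LLC.
Chain via Vantage Manufacturing Inc. → Cobalt Industries Corp. → Wildmere Textiles S.p.A. (R1): 42% × 94% × 65% × 28% = 7.18536% of Highfield Capital LLC.
Chain via Pinebrook Holdings Ltd → Talon Foods Inc. → Ridgefield Media Ltd (R1): 85% × 66% × 17% × 16% = 1.52592% of Highfield Capital LLC.
Direct interest in Highfield Capital LLC: 32%.
Aggregating (R2): 7.18536% + 1.52592% + 32% = 40.71128%.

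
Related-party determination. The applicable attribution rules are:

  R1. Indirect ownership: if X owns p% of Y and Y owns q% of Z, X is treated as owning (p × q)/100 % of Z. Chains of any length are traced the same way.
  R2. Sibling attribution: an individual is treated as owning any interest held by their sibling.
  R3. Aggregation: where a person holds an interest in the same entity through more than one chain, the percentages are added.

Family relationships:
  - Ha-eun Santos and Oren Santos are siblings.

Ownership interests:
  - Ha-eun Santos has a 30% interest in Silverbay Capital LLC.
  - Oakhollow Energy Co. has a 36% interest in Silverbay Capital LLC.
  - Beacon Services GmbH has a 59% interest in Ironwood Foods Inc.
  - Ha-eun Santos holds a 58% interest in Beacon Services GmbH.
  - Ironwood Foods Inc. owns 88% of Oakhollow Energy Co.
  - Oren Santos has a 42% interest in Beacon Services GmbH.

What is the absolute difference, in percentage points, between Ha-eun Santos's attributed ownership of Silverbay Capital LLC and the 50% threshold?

By sibling attribution (R2), Ha-eun Santos is treated as also owning Oren Santos's interest in Beacon Services GmbH, giving 58% + 42% = 100%.
Chain via Beacon Services GmbH → Ironwood Foods Inc. → Oakhollow Energy Co. (R1): 100% × 59% × 88% × 36% = 18.6912% of Silverbay Capital LLC.
Direct interest in Silverbay Capital LLC: 30%.
Aggregating (R3): 18.6912% + 30% = 48.6912%.
48.6912% falls short of the 50% threshold by 1.3088 percentage points.

1.3088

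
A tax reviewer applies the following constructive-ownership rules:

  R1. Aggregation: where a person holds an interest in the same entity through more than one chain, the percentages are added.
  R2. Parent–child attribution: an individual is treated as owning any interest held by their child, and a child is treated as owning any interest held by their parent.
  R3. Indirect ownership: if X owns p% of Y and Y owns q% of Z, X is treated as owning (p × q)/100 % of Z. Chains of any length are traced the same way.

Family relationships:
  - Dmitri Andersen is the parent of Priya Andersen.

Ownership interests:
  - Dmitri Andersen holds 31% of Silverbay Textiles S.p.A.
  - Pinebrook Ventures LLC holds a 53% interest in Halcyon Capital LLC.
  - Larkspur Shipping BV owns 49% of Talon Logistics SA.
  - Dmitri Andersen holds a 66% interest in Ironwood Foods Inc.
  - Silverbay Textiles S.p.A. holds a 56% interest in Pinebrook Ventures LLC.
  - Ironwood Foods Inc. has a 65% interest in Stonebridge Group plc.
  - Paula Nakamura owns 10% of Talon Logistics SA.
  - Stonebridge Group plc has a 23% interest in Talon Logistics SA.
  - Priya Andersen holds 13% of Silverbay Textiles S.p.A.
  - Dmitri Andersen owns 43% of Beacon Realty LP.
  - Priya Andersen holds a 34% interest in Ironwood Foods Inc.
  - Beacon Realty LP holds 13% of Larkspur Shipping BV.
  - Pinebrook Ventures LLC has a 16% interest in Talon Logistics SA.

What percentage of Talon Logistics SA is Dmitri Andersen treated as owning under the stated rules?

By parent–child attribution (R2), Dmitri Andersen is treated as also owning Priya Andersen's interest in Silverbay Textiles S.p.A, giving 31% + 13% = 44%.
By parent–child attribution (R2), Dmitri Andersen is treated as also owning Priya Andersen's interest in Ironwood Foods Inc, giving 66% + 34% = 100%.
Chain via Beacon Realty LP → Larkspur Shipping BV (R3): 43% × 13% × 49% = 2.7391% of Talon Logistics SA.
Chain via Silverbay Textiles S.p.A. → Pinebrook Ventures LLC (R3): 44% × 56% × 16% = 3.9424% of Talon Logistics SA.
Chain via Ironwood Foods Inc. → Stonebridge Group plc (R3): 100% × 65% × 23% = 14.95% of Talon Logistics SA.
Aggregating (R1): 2.7391% + 3.9424% + 14.95% = 21.6315%.

21.6315%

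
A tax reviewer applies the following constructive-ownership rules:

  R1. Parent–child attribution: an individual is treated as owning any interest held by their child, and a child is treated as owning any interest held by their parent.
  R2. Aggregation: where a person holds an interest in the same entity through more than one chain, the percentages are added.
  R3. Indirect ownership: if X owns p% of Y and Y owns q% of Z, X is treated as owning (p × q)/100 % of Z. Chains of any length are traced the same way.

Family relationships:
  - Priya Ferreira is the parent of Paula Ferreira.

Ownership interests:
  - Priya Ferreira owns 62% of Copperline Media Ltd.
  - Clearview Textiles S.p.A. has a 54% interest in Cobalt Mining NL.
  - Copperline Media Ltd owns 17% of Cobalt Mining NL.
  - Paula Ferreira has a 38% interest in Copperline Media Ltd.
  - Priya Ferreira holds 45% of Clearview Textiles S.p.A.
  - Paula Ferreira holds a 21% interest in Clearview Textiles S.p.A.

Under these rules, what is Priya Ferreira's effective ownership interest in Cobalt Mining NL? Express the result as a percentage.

52.64%

By parent–child attribution (R1), Priya Ferreira is treated as also owning Paula Ferreira's interest in Clearview Textiles S.p.A, giving 45% + 21% = 66%.
By parent–child attribution (R1), Priya Ferreira is treated as also owning Paula Ferreira's interest in Copperline Media Ltd, giving 62% + 38% = 100%.
Chain via Clearview Textiles S.p.A. (R3): 66% × 54% = 35.64% of Cobalt Mining NL.
Chain via Copperline Media Ltd (R3): 100% × 17% = 17% of Cobalt Mining NL.
Aggregating (R2): 35.64% + 17% = 52.64%.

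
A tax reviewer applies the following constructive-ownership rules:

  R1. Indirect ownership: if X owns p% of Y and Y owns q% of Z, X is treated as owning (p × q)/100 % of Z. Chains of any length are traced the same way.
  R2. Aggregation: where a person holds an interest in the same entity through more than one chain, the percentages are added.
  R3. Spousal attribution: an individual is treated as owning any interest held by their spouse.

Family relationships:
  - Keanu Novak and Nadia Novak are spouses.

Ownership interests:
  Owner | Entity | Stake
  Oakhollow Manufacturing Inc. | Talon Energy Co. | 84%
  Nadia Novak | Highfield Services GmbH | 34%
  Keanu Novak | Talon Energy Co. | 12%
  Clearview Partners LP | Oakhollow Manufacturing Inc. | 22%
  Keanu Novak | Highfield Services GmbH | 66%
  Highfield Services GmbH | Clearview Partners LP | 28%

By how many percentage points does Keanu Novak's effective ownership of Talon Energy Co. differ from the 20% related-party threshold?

2.8256

By spousal attribution (R3), Keanu Novak is treated as also owning Nadia Novak's interest in Highfield Services GmbH, giving 66% + 34% = 100%.
Chain via Highfield Services GmbH → Clearview Partners LP → Oakhollow Manufacturing Inc. (R1): 100% × 28% × 22% × 84% = 5.1744% of Talon Energy Co.
Direct interest in Talon Energy Co: 12%.
Aggregating (R2): 5.1744% + 12% = 17.1744%.
17.1744% falls short of the 20% threshold by 2.8256 percentage points.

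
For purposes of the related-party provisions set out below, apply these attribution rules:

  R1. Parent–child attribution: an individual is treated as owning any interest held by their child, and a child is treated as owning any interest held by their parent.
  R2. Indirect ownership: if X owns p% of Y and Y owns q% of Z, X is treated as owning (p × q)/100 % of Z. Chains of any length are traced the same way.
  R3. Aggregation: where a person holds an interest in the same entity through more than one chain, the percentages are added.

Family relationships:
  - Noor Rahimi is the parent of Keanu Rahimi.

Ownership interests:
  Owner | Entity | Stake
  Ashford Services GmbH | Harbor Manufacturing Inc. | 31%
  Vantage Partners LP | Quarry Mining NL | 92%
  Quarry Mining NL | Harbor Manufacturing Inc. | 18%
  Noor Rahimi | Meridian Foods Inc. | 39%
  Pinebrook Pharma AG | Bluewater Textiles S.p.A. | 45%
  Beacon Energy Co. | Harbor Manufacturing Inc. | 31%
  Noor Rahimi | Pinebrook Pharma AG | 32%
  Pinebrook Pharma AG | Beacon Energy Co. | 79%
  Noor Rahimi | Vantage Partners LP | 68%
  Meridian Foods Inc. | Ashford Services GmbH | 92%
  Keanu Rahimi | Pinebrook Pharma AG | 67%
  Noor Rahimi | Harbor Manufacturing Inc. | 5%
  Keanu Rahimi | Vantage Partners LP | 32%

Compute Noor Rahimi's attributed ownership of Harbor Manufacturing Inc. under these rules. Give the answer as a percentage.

56.9279%

By parent–child attribution (R1), Noor Rahimi is treated as also owning Keanu Rahimi's interest in Pinebrook Pharma AG, giving 32% + 67% = 99%.
By parent–child attribution (R1), Noor Rahimi is treated as also owning Keanu Rahimi's interest in Vantage Partners LP, giving 68% + 32% = 100%.
Chain via Meridian Foods Inc. → Ashford Services GmbH (R2): 39% × 92% × 31% = 11.1228% of Harbor Manufacturing Inc.
Chain via Pinebrook Pharma AG → Beacon Energy Co. (R2): 99% × 79% × 31% = 24.2451% of Harbor Manufacturing Inc.
Chain via Vantage Partners LP → Quarry Mining NL (R2): 100% × 92% × 18% = 16.56% of Harbor Manufacturing Inc.
Direct interest in Harbor Manufacturing Inc: 5%.
Aggregating (R3): 11.1228% + 24.2451% + 16.56% + 5% = 56.9279%.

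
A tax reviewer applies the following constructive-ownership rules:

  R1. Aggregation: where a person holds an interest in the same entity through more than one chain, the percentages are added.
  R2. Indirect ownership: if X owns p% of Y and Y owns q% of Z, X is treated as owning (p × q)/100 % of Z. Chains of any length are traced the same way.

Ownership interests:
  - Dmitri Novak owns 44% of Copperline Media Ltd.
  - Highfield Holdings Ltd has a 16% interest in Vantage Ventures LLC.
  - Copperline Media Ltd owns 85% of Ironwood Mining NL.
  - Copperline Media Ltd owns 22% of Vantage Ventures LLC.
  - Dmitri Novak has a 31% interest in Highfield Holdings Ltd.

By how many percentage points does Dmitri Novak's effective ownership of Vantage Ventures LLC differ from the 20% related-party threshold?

Chain via Highfield Holdings Ltd (R2): 31% × 16% = 4.96% of Vantage Ventures LLC.
Chain via Copperline Media Ltd (R2): 44% × 22% = 9.68% of Vantage Ventures LLC.
Aggregating (R1): 4.96% + 9.68% = 14.64%.
14.64% falls short of the 20% threshold by 5.36 percentage points.

5.36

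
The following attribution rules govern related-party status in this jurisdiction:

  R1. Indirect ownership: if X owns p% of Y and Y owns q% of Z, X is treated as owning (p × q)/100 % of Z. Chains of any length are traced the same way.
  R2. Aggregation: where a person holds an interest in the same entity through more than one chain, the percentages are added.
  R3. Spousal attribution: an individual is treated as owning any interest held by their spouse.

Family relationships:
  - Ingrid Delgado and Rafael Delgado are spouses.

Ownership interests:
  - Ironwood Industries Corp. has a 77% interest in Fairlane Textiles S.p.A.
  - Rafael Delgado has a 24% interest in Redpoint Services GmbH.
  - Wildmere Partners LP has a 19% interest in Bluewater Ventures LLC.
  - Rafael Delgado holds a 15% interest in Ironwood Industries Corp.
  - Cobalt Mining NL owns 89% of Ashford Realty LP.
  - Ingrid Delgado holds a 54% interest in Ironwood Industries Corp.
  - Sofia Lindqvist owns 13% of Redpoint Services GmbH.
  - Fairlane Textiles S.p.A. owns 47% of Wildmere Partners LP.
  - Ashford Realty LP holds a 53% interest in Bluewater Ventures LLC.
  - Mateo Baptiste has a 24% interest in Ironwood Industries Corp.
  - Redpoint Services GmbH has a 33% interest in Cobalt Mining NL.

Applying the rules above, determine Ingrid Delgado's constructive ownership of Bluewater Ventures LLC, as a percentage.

By spousal attribution (R3), Ingrid Delgado is treated as also owning Rafael Delgado's interest in Ironwood Industries Corp, giving 54% + 15% = 69%.
By spousal attribution (R3), Ingrid Delgado is treated as owning Rafael Delgado's 24% interest in Redpoint Services GmbH.
Chain via Ironwood Industries Corp. → Fairlane Textiles S.p.A. → Wildmere Partners LP (R1): 69% × 77% × 47% × 19% = 4.744509% of Bluewater Ventures LLC.
Chain via Redpoint Services GmbH → Cobalt Mining NL → Ashford Realty LP (R1): 24% × 33% × 89% × 53% = 3.735864% of Bluewater Ventures LLC.
Aggregating (R2): 4.744509% + 3.735864% = 8.480373%.

8.480373%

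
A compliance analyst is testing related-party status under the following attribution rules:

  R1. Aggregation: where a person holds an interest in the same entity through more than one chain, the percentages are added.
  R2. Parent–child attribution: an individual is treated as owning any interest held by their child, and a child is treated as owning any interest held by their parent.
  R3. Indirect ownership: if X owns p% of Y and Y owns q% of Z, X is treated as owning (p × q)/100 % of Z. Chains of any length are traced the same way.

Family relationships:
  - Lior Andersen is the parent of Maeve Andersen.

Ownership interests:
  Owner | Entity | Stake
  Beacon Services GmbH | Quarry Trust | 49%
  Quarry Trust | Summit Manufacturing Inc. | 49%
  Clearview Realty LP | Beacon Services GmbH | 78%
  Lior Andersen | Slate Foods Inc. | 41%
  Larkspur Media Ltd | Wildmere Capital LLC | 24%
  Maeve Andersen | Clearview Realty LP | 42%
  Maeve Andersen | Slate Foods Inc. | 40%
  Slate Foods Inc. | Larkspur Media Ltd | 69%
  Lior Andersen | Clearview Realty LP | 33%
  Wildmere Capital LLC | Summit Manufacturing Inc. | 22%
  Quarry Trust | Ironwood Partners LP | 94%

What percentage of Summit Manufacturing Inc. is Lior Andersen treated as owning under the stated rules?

By parent–child attribution (R2), Lior Andersen is treated as also owning Maeve Andersen's interest in Clearview Realty LP, giving 33% + 42% = 75%.
By parent–child attribution (R2), Lior Andersen is treated as also owning Maeve Andersen's interest in Slate Foods Inc, giving 41% + 40% = 81%.
Chain via Clearview Realty LP → Beacon Services GmbH → Quarry Trust (R3): 75% × 78% × 49% × 49% = 14.04585% of Summit Manufacturing Inc.
Chain via Slate Foods Inc. → Larkspur Media Ltd → Wildmere Capital LLC (R3): 81% × 69% × 24% × 22% = 2.950992% of Summit Manufacturing Inc.
Aggregating (R1): 14.04585% + 2.950992% = 16.996842%.

16.996842%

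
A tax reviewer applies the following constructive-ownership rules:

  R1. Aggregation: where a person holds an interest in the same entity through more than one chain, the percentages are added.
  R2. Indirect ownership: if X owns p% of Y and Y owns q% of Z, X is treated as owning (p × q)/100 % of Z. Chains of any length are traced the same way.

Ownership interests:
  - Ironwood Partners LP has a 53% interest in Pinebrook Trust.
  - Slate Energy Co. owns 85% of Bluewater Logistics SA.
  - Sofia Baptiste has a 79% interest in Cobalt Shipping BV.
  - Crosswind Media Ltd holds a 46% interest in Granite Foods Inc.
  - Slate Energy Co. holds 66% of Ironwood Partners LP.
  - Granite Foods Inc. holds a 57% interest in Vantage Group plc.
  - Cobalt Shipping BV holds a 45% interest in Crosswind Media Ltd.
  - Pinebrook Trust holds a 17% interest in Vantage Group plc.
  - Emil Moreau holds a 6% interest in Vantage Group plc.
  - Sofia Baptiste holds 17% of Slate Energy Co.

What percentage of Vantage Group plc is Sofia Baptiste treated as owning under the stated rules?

10.332132%

Chain via Slate Energy Co. → Ironwood Partners LP → Pinebrook Trust (R2): 17% × 66% × 53% × 17% = 1.010922% of Vantage Group plc.
Chain via Cobalt Shipping BV → Crosswind Media Ltd → Granite Foods Inc. (R2): 79% × 45% × 46% × 57% = 9.32121% of Vantage Group plc.
Aggregating (R1): 1.010922% + 9.32121% = 10.332132%.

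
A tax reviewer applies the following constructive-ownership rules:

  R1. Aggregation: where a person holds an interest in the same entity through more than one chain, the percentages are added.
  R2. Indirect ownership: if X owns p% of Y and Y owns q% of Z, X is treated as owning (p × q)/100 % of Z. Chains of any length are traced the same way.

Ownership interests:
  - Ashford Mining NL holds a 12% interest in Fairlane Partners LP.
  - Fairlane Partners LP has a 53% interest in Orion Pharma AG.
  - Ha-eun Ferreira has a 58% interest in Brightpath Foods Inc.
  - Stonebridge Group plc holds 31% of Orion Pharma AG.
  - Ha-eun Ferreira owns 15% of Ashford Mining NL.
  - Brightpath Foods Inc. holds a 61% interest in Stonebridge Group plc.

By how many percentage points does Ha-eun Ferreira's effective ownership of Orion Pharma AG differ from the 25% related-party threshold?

13.0782

Chain via Ashford Mining NL → Fairlane Partners LP (R2): 15% × 12% × 53% = 0.954% of Orion Pharma AG.
Chain via Brightpath Foods Inc. → Stonebridge Group plc (R2): 58% × 61% × 31% = 10.9678% of Orion Pharma AG.
Aggregating (R1): 0.954% + 10.9678% = 11.9218%.
11.9218% falls short of the 25% threshold by 13.0782 percentage points.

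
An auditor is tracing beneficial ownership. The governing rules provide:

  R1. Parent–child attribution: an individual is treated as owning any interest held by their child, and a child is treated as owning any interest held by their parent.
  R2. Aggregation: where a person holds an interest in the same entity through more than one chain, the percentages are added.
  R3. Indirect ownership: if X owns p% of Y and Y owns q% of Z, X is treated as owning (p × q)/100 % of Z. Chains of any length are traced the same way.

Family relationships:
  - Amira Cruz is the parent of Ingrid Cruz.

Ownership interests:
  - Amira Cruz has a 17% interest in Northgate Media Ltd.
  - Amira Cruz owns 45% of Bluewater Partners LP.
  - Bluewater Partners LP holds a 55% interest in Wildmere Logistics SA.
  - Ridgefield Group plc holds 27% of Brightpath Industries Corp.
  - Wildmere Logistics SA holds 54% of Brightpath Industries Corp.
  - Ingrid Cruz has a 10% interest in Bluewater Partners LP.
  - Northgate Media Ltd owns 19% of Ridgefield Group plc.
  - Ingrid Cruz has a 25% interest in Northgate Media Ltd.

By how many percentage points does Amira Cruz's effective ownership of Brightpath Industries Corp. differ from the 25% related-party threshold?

6.5104

By parent–child attribution (R1), Amira Cruz is treated as also owning Ingrid Cruz's interest in Northgate Media Ltd, giving 17% + 25% = 42%.
By parent–child attribution (R1), Amira Cruz is treated as also owning Ingrid Cruz's interest in Bluewater Partners LP, giving 45% + 10% = 55%.
Chain via Northgate Media Ltd → Ridgefield Group plc (R3): 42% × 19% × 27% = 2.1546% of Brightpath Industries Corp.
Chain via Bluewater Partners LP → Wildmere Logistics SA (R3): 55% × 55% × 54% = 16.335% of Brightpath Industries Corp.
Aggregating (R2): 2.1546% + 16.335% = 18.4896%.
18.4896% falls short of the 25% threshold by 6.5104 percentage points.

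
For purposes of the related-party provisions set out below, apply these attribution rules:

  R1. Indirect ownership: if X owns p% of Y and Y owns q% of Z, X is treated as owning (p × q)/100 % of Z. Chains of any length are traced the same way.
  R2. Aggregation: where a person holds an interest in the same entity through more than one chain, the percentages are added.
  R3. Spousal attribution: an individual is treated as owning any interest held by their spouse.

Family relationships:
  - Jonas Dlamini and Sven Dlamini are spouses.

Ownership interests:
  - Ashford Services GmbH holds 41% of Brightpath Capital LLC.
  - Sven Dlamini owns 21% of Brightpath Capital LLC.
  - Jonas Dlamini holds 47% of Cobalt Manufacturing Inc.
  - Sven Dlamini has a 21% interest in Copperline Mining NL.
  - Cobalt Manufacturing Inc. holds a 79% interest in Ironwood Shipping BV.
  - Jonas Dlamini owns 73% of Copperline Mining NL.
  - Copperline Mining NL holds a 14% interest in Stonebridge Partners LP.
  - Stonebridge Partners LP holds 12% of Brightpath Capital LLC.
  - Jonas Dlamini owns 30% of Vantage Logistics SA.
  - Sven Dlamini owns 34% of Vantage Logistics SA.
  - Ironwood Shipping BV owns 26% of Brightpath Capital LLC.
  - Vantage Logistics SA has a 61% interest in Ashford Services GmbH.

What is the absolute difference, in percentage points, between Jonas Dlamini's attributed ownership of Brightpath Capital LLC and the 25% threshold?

By spousal attribution (R3), Jonas Dlamini is treated as also owning Sven Dlamini's interest in Copperline Mining NL, giving 73% + 21% = 94%.
By spousal attribution (R3), Jonas Dlamini is treated as also owning Sven Dlamini's interest in Vantage Logistics SA, giving 30% + 34% = 64%.
By spousal attribution (R3), Jonas Dlamini is treated as owning Sven Dlamini's 21% interest in Brightpath Capital LLC.
Chain via Copperline Mining NL → Stonebridge Partners LP (R1): 94% × 14% × 12% = 1.5792% of Brightpath Capital LLC.
Chain via Vantage Logistics SA → Ashford Services GmbH (R1): 64% × 61% × 41% = 16.0064% of Brightpath Capital LLC.
Chain via Cobalt Manufacturing Inc. → Ironwood Shipping BV (R1): 47% × 79% × 26% = 9.6538% of Brightpath Capital LLC.
Direct interest in Brightpath Capital LLC: 21%.
Aggregating (R2): 1.5792% + 16.0064% + 9.6538% + 21% = 48.2394%.
48.2394% exceeds the 25% threshold by 23.2394 percentage points.

23.2394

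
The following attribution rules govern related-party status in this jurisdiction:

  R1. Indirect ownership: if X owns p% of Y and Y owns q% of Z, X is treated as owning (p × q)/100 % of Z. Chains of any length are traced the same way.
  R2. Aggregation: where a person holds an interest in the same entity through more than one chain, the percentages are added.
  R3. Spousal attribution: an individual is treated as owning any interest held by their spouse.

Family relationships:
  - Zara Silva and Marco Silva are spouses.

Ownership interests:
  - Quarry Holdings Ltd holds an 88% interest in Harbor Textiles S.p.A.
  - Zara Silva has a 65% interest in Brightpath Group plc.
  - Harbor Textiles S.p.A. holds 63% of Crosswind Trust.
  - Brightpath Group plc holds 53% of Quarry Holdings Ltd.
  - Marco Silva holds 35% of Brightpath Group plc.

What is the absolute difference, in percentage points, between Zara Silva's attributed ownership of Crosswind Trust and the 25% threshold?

4.3832

By spousal attribution (R3), Zara Silva is treated as also owning Marco Silva's interest in Brightpath Group plc, giving 65% + 35% = 100%.
Chain via Brightpath Group plc → Quarry Holdings Ltd → Harbor Textiles S.p.A. (R1): 100% × 53% × 88% × 63% = 29.3832% of Crosswind Trust.
29.3832% exceeds the 25% threshold by 4.3832 percentage points.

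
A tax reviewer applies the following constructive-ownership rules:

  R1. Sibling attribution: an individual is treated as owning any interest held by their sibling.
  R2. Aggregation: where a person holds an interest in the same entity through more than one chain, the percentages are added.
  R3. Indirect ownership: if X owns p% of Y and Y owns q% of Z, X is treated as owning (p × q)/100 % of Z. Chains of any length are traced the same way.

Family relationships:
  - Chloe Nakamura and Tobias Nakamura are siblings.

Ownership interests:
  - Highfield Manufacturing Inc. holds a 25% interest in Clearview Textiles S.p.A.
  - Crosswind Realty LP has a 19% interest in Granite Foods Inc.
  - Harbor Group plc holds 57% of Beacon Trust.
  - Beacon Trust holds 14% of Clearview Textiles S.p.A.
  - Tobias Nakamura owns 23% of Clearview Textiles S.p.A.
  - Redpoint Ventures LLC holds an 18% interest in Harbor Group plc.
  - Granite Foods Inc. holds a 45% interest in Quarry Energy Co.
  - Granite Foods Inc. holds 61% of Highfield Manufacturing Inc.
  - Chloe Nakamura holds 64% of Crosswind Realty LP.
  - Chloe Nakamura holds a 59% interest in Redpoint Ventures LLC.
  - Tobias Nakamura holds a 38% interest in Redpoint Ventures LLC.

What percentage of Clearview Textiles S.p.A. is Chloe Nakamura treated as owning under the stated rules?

By sibling attribution (R1), Chloe Nakamura is treated as also owning Tobias Nakamura's interest in Redpoint Ventures LLC, giving 59% + 38% = 97%.
By sibling attribution (R1), Chloe Nakamura is treated as owning Tobias Nakamura's 23% interest in Clearview Textiles S.p.A.
Chain via Redpoint Ventures LLC → Harbor Group plc → Beacon Trust (R3): 97% × 18% × 57% × 14% = 1.393308% of Clearview Textiles S.p.A.
Chain via Crosswind Realty LP → Granite Foods Inc. → Highfield Manufacturing Inc. (R3): 64% × 19% × 61% × 25% = 1.8544% of Clearview Textiles S.p.A.
Direct interest in Clearview Textiles S.p.A: 23%.
Aggregating (R2): 1.393308% + 1.8544% + 23% = 26.247708%.

26.247708%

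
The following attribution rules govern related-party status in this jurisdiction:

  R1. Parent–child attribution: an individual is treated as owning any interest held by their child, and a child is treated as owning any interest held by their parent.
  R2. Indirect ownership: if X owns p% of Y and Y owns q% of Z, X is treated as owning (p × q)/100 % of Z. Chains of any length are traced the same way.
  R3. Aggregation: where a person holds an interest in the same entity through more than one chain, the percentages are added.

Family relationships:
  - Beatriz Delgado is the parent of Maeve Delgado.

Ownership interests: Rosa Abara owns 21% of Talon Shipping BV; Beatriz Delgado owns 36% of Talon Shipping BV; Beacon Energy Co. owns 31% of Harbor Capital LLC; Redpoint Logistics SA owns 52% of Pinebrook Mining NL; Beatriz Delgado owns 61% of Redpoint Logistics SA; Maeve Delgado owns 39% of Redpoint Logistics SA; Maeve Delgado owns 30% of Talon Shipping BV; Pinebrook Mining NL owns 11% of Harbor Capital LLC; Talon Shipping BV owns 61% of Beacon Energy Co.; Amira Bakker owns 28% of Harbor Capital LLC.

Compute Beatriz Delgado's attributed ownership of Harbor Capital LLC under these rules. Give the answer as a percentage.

By parent–child attribution (R1), Beatriz Delgado is treated as also owning Maeve Delgado's interest in Talon Shipping BV, giving 36% + 30% = 66%.
By parent–child attribution (R1), Beatriz Delgado is treated as also owning Maeve Delgado's interest in Redpoint Logistics SA, giving 61% + 39% = 100%.
Chain via Talon Shipping BV → Beacon Energy Co. (R2): 66% × 61% × 31% = 12.4806% of Harbor Capital LLC.
Chain via Redpoint Logistics SA → Pinebrook Mining NL (R2): 100% × 52% × 11% = 5.72% of Harbor Capital LLC.
Aggregating (R3): 12.4806% + 5.72% = 18.2006%.

18.2006%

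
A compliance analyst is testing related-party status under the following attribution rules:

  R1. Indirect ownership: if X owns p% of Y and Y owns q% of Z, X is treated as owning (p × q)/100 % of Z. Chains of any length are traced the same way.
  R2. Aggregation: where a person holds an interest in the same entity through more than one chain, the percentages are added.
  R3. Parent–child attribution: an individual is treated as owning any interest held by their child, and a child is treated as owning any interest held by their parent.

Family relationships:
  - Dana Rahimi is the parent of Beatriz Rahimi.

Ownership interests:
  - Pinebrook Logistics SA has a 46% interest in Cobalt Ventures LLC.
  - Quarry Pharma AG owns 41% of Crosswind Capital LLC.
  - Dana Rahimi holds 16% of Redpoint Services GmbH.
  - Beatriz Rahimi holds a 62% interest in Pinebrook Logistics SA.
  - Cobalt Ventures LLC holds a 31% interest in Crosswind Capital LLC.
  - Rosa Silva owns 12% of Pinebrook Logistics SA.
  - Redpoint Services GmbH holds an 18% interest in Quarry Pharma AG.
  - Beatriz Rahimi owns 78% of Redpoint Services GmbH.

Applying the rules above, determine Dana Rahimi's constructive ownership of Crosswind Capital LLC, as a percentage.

By parent–child attribution (R3), Dana Rahimi is treated as also owning Beatriz Rahimi's interest in Redpoint Services GmbH, giving 16% + 78% = 94%.
By parent–child attribution (R3), Dana Rahimi is treated as owning Beatriz Rahimi's 62% interest in Pinebrook Logistics SA.
Chain via Redpoint Services GmbH → Quarry Pharma AG (R1): 94% × 18% × 41% = 6.9372% of Crosswind Capital LLC.
Chain via Pinebrook Logistics SA → Cobalt Ventures LLC (R1): 62% × 46% × 31% = 8.8412% of Crosswind Capital LLC.
Aggregating (R2): 6.9372% + 8.8412% = 15.7784%.

15.7784%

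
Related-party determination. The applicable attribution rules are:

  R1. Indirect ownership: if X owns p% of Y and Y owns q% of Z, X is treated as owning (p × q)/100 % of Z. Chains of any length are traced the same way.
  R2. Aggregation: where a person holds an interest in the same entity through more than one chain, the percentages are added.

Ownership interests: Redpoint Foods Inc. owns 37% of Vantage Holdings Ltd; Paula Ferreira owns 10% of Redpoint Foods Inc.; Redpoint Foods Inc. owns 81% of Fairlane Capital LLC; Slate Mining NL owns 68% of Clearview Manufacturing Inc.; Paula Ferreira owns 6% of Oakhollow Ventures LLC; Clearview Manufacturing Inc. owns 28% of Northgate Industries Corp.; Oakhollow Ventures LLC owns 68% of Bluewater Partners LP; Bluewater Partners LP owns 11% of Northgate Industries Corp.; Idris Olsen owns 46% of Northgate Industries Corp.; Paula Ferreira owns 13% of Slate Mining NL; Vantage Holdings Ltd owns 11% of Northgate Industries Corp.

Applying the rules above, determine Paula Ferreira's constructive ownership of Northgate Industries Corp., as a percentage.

3.331%

Chain via Oakhollow Ventures LLC → Bluewater Partners LP (R1): 6% × 68% × 11% = 0.4488% of Northgate Industries Corp.
Chain via Redpoint Foods Inc. → Vantage Holdings Ltd (R1): 10% × 37% × 11% = 0.407% of Northgate Industries Corp.
Chain via Slate Mining NL → Clearview Manufacturing Inc. (R1): 13% × 68% × 28% = 2.4752% of Northgate Industries Corp.
Aggregating (R2): 0.4488% + 0.407% + 2.4752% = 3.331%.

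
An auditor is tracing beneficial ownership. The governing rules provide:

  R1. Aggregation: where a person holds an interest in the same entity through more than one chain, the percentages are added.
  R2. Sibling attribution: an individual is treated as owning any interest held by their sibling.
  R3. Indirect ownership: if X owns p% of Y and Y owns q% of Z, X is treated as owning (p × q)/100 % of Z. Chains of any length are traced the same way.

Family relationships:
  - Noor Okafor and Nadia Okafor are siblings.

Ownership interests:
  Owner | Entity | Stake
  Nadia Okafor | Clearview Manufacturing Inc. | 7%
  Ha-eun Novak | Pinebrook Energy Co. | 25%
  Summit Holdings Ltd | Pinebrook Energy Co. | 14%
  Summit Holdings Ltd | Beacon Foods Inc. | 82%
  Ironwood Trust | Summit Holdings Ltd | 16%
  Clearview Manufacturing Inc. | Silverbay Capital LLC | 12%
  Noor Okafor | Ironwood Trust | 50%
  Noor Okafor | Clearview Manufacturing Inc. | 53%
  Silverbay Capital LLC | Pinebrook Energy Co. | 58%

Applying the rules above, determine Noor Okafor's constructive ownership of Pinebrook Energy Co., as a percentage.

By sibling attribution (R2), Noor Okafor is treated as also owning Nadia Okafor's interest in Clearview Manufacturing Inc, giving 53% + 7% = 60%.
Chain via Clearview Manufacturing Inc. → Silverbay Capital LLC (R3): 60% × 12% × 58% = 4.176% of Pinebrook Energy Co.
Chain via Ironwood Trust → Summit Holdings Ltd (R3): 50% × 16% × 14% = 1.12% of Pinebrook Energy Co.
Aggregating (R1): 4.176% + 1.12% = 5.296%.

5.296%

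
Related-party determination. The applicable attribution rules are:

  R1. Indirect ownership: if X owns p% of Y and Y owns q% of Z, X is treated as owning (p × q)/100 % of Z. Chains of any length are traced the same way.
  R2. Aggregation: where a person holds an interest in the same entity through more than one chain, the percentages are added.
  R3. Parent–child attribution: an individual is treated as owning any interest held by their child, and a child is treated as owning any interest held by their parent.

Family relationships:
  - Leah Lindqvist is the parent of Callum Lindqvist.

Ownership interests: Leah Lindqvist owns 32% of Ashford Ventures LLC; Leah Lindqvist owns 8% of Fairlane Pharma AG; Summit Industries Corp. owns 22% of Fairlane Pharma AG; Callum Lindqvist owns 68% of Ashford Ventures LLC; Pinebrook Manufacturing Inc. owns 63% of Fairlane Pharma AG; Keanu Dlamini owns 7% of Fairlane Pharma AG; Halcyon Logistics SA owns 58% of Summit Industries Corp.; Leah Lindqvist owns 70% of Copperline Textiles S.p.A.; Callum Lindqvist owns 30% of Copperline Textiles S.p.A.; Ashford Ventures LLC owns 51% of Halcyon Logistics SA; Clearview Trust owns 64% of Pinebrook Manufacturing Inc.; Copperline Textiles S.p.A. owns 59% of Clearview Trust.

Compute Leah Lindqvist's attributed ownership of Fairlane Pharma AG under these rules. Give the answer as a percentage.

By parent–child attribution (R3), Leah Lindqvist is treated as also owning Callum Lindqvist's interest in Copperline Textiles S.p.A, giving 70% + 30% = 100%.
By parent–child attribution (R3), Leah Lindqvist is treated as also owning Callum Lindqvist's interest in Ashford Ventures LLC, giving 32% + 68% = 100%.
Chain via Copperline Textiles S.p.A. → Clearview Trust → Pinebrook Manufacturing Inc. (R1): 100% × 59% × 64% × 63% = 23.7888% of Fairlane Pharma AG.
Chain via Ashford Ventures LLC → Halcyon Logistics SA → Summit Industries Corp. (R1): 100% × 51% × 58% × 22% = 6.5076% of Fairlane Pharma AG.
Direct interest in Fairlane Pharma AG: 8%.
Aggregating (R2): 23.7888% + 6.5076% + 8% = 38.2964%.

38.2964%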